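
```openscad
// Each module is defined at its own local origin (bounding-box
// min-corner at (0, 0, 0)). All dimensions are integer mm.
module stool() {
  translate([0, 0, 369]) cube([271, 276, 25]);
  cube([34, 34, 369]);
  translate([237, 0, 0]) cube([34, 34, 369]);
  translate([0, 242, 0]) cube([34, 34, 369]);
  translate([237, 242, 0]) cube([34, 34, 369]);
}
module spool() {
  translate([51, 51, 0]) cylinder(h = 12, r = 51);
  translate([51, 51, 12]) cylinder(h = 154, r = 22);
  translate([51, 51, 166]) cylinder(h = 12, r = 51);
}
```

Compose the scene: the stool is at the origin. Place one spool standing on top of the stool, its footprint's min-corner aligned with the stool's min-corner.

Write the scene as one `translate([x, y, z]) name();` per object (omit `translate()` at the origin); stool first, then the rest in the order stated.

stool();
translate([0, 0, 394]) spool();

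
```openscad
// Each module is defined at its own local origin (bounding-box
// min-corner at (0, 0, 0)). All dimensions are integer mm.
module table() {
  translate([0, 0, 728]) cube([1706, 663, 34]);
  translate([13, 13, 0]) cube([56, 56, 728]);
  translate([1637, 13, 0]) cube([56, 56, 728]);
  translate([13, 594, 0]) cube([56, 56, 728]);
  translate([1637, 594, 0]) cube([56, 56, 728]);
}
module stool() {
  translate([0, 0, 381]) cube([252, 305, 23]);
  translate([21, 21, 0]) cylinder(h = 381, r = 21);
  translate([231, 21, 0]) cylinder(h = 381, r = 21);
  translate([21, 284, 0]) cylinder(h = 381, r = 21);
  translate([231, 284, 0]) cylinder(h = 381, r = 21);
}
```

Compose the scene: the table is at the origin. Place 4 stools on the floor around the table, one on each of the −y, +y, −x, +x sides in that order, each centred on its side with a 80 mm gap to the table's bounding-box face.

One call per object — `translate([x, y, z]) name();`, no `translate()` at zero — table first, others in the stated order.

table();
translate([727, -385, 0]) stool();
translate([727, 743, 0]) stool();
translate([-332, 179, 0]) stool();
translate([1786, 179, 0]) stool();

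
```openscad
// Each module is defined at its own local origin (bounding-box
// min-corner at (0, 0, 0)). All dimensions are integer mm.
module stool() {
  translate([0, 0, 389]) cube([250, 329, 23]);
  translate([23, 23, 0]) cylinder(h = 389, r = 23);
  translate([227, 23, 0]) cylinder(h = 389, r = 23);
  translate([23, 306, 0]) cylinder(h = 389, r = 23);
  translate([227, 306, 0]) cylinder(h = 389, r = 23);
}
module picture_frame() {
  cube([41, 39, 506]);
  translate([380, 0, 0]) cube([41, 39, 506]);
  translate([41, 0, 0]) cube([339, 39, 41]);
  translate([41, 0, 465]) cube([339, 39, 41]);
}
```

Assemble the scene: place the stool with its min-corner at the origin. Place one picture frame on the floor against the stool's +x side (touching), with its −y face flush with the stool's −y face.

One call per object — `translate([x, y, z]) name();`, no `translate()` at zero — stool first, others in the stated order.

stool();
translate([250, 0, 0]) picture_frame();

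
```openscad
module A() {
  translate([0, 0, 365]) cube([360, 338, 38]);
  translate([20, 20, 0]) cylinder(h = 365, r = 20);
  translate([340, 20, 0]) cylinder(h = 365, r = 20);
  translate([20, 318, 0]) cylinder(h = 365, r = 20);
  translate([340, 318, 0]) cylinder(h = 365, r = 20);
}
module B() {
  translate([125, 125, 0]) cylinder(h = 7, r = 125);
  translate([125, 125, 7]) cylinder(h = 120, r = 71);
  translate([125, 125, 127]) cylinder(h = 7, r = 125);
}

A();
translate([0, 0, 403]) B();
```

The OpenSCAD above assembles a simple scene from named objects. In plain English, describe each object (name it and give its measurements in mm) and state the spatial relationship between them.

A is a simple wooden stool: a rectangular seat 360 mm (x) by 338 mm (y), 38 mm thick, top face at z = 403 mm, on four round legs, each 40 mm in diameter. The legs rest on z = 0, each leg's axis is inset half a diameter from the nearest pair of seat edges (so the leg's bounding box is flush with the corner).

B is a spool: two coaxial disc flanges of radius 125 mm and thickness 7 mm, joined by a core cylinder of radius 71 mm and height 120 mm. The lower flange rests on z = 0 and the three cylinders share a vertical axis.

The spool is on top of the stool.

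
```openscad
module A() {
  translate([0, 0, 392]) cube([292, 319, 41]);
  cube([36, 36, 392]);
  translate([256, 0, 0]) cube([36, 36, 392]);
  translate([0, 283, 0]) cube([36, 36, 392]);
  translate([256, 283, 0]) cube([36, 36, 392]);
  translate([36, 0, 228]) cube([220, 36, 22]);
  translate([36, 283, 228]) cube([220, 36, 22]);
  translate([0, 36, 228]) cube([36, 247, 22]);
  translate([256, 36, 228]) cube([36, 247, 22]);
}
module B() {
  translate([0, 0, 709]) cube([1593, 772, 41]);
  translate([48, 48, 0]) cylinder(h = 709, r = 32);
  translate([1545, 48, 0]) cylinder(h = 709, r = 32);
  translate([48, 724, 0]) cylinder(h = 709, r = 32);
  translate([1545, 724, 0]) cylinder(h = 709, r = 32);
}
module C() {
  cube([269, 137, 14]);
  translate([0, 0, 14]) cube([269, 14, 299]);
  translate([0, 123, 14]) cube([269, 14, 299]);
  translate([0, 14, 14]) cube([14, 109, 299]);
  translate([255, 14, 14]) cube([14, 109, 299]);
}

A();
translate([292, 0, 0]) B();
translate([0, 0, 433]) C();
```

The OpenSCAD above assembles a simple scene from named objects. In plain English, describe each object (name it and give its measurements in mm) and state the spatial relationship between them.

A is a simple wooden stool: a rectangular seat 292 mm (x) by 319 mm (y), 41 mm thick, top face at z = 433 mm, on four square legs, each 36×36 mm in cross-section. The legs rest on z = 0, each flush with a corner of the seat. Four stretchers, 36 mm wide and 22 mm tall, connect adjacent legs with their undersides at z = 228 mm, each running between the inner faces of the legs it joins and aligned with the legs' outer faces on the other axis.

B is a rectangular dining table. The top is 1593×772×41 mm with its upper surface at z = 750 mm. It stands on four round legs of 64 mm diameter, each leg's bounding box inset 16 mm from the nearest pair of top edges, running from the floor to the underside of the top.

C is an open storage box with external size 269×137×313 mm and wall thickness 14 mm (the base is also 14 mm thick). The base covers the whole footprint; the four walls stand on the base, with the y-facing walls full-width and the x-facing walls fitting between their inner faces.

The table is against the stool's +x side, with their −y faces flush. The open box is on top of the stool.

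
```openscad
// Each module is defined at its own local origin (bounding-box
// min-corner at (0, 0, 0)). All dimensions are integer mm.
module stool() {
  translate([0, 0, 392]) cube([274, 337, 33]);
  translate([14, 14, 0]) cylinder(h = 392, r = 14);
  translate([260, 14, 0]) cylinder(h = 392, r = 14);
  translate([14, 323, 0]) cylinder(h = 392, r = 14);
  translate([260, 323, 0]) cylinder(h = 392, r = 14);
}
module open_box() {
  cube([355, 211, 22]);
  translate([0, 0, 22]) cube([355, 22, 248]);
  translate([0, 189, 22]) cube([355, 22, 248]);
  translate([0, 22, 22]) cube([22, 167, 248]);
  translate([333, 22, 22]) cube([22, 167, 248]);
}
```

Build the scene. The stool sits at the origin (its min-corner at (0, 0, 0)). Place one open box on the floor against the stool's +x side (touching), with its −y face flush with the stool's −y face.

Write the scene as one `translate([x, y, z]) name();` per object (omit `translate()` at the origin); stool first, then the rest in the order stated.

stool();
translate([274, 0, 0]) open_box();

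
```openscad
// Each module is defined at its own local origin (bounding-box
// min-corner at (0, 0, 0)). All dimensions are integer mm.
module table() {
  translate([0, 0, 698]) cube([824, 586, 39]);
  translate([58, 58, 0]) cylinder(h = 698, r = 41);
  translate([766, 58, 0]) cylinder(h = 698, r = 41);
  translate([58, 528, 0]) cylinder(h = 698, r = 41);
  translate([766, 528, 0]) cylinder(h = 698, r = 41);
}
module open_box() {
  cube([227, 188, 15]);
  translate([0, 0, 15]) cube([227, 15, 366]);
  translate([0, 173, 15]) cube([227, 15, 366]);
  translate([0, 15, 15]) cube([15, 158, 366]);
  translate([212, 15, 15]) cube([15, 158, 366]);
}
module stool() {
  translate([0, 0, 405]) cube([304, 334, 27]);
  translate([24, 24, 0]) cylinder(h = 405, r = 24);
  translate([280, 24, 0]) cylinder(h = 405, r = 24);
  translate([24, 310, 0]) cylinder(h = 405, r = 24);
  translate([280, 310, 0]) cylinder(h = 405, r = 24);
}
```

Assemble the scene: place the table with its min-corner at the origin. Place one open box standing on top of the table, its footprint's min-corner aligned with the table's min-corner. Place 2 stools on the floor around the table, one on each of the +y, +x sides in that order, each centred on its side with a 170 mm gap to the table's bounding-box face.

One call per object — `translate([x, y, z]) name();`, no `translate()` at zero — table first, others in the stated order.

table();
translate([0, 0, 737]) open_box();
translate([260, 756, 0]) stool();
translate([994, 126, 0]) stool();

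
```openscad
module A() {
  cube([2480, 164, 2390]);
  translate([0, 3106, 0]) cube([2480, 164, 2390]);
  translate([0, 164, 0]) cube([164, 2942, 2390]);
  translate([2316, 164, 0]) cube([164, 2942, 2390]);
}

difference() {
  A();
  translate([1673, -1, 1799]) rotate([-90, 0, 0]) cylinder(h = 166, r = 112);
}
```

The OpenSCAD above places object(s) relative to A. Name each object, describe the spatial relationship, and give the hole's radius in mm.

The subtracted cylinder has r = 112 mm.

A is a house frame. The house frame has a circular hole through its front wall. The hole's radius is 112 mm.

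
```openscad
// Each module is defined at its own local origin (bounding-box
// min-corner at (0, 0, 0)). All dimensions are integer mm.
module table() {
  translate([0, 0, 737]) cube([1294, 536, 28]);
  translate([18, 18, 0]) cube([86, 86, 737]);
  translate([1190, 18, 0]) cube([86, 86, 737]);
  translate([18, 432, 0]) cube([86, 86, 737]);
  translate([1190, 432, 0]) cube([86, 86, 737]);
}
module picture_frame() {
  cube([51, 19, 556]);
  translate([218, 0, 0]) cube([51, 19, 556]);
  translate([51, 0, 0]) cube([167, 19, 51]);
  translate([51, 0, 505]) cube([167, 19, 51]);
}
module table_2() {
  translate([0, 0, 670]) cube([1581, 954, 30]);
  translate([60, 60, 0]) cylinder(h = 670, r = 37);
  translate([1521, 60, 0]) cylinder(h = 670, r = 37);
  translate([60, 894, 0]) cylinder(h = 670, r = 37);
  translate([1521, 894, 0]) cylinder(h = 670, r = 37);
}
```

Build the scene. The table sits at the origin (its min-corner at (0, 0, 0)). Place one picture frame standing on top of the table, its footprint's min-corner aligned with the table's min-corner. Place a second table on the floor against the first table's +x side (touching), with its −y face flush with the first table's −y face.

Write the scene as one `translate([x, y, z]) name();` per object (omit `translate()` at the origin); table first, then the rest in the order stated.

table();
translate([0, 0, 765]) picture_frame();
translate([1294, 0, 0]) table_2();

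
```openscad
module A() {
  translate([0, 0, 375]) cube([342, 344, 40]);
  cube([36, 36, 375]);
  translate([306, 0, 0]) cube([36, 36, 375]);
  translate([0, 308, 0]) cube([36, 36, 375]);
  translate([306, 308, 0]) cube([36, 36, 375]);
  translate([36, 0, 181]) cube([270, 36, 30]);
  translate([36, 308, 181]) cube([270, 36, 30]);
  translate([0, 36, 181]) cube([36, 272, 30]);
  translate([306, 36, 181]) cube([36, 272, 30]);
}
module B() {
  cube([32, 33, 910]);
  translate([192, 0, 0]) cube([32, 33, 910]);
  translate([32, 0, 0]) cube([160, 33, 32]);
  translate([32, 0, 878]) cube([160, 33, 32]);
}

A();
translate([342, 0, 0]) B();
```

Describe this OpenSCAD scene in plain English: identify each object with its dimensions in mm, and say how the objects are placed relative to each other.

A is a four-legged stool. The seat is 342×344 mm, 40 mm thick, top at z = 415 mm. It stands on four square legs, each 36×36 mm in cross-section, from z = 0 to the seat underside, each flush with a corner of the seat. Four stretchers, 36 mm wide and 30 mm tall, connect adjacent legs with their undersides at z = 181 mm, each running between the inner faces of the legs it joins and aligned with the legs' outer faces on the other axis.

B is a rectangular picture frame lying in the x–z plane (depth along y). The opening is 160 mm wide (x) by 846 mm tall (z), surrounded by a border 32 mm wide on all four sides. The frame is 33 mm deep and is made of two full-height vertical stiles with two horizontal rails fitted between them.

The picture frame is against the stool's +x side, with their −y faces flush.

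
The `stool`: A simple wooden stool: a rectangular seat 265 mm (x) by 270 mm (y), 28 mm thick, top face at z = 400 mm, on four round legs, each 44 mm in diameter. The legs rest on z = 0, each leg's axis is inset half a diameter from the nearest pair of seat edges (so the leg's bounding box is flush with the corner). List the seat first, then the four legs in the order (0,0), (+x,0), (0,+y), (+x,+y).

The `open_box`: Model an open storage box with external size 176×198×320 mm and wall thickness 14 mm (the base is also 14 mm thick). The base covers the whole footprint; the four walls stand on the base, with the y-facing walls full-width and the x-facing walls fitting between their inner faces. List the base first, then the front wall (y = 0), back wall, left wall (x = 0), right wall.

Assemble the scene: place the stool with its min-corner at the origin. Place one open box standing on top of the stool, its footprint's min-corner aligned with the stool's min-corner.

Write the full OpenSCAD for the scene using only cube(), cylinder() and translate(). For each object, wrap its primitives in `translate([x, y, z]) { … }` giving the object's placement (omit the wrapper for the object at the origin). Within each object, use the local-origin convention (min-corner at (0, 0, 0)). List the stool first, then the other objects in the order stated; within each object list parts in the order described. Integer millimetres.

translate([0, 0, 372]) cube([265, 270, 28]);
translate([22, 22, 0]) cylinder(h = 372, r = 22);
translate([243, 22, 0]) cylinder(h = 372, r = 22);
translate([22, 248, 0]) cylinder(h = 372, r = 22);
translate([243, 248, 0]) cylinder(h = 372, r = 22);
translate([0, 0, 400]) {
  cube([176, 198, 14]);
  translate([0, 0, 14]) cube([176, 14, 306]);
  translate([0, 184, 14]) cube([176, 14, 306]);
  translate([0, 14, 14]) cube([14, 170, 306]);
  translate([162, 14, 14]) cube([14, 170, 306]);
}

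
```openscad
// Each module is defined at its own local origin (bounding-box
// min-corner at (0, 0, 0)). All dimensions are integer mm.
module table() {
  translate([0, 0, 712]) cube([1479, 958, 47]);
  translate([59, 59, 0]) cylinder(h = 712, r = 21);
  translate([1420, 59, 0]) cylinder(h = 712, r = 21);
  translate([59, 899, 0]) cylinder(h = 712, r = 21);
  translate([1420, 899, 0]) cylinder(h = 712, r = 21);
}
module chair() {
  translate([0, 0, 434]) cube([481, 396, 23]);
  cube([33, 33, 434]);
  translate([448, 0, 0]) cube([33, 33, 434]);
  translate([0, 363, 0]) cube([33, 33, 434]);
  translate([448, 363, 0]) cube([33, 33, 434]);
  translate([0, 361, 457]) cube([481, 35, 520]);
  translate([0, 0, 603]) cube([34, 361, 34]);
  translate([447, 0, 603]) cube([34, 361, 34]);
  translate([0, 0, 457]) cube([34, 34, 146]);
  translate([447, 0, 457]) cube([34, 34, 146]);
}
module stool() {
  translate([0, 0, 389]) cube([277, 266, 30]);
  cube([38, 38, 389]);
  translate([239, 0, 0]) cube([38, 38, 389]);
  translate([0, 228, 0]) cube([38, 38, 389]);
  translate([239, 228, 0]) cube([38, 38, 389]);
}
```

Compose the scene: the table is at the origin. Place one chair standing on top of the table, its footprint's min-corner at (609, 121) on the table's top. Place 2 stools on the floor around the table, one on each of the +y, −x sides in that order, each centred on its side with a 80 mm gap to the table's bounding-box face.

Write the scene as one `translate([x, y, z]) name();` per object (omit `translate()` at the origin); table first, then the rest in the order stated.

table();
translate([609, 121, 759]) chair();
translate([601, 1038, 0]) stool();
translate([-357, 346, 0]) stool();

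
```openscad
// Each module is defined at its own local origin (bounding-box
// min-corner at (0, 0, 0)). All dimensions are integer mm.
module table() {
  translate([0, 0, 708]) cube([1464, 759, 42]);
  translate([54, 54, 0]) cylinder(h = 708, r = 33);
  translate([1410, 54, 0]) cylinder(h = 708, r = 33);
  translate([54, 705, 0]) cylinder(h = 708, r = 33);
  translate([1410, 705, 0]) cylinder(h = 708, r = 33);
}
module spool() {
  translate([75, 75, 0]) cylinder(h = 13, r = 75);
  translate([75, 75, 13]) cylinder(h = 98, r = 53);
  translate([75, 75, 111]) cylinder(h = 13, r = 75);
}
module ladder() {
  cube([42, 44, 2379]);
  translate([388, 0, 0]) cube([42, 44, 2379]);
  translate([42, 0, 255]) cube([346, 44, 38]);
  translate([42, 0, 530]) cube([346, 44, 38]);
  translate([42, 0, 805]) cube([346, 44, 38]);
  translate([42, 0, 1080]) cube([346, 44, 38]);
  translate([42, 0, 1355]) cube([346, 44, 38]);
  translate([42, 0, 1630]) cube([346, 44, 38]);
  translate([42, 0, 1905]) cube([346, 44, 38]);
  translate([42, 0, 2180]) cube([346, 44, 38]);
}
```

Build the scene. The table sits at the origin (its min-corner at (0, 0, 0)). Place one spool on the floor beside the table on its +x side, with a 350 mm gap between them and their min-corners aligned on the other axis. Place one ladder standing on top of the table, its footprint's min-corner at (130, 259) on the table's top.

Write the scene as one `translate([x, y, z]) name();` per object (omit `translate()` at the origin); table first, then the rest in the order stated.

table();
translate([1814, 0, 0]) spool();
translate([130, 259, 750]) ladder();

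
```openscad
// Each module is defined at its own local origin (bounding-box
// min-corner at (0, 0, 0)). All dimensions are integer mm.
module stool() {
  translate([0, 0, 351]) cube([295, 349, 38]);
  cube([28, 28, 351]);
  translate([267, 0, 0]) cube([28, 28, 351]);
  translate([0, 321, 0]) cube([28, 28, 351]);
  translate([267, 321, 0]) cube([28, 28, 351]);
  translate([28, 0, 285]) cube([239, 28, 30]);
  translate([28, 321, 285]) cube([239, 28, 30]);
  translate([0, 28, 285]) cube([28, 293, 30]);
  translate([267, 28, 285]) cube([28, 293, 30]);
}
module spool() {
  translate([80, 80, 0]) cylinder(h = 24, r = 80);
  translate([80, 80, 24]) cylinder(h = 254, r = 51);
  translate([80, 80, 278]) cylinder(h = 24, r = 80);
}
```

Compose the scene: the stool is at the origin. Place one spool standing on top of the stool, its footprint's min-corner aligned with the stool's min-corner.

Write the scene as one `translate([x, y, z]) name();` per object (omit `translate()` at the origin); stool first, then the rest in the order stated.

stool();
translate([0, 0, 389]) spool();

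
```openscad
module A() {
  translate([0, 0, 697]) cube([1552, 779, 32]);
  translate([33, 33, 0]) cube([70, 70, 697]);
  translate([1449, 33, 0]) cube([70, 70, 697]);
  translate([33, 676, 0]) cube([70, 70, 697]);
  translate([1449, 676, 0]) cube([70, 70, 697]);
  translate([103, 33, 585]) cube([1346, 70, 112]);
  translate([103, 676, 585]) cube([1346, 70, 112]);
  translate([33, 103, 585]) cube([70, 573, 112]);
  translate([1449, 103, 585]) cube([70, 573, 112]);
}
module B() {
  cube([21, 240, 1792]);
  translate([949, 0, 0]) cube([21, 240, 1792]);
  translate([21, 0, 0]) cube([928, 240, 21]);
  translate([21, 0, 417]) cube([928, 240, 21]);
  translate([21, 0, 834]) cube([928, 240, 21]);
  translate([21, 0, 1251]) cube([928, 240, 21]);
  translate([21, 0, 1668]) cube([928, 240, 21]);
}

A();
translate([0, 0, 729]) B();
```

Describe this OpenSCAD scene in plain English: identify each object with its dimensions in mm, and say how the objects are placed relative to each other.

A is a rectangular dining table. The top is 1552×779×32 mm with its upper surface at z = 729 mm. It stands on four 70×70 mm square legs, each inset 33 mm from the nearest pair of top edges, running from the floor to the underside of the top. Four apron rails, 70 mm thick and 112 mm tall, run between adjacent legs with their top edges flush with the underside of the top and their outer faces flush with the legs' outer faces.

B is an open bookshelf. Two side panels, each 21 mm thick, 240 mm deep and 1792 mm tall, stand 970 mm apart (outside-to-outside). Between them sit 5 shelves, each 21 mm thick and 240 mm deep, spanning the full gap between the sides. The bottom shelf rests on the floor (its underside at z = 0) and the clear gap between one shelf's top and the next shelf's underside is 396 mm.

The bookshelf is on top of the table.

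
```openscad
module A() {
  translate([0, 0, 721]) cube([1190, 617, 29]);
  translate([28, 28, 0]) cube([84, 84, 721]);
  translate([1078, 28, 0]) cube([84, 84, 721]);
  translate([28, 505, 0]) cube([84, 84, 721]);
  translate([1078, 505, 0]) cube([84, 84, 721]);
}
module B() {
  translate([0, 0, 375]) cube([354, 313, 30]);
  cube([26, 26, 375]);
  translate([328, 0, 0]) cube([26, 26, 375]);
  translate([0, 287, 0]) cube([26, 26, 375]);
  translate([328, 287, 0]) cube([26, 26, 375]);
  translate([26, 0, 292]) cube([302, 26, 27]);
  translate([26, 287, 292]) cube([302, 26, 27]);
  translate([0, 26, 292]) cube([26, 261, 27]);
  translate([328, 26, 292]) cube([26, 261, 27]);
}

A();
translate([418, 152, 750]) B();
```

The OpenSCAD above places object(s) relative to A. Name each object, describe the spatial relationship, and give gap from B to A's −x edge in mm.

A is a table. B is a stool. The stool is on top of the table, centred. The gap from the stool to the table's −x edge is 418 mm.

The stool's min-x is at 418; the table's min-x is 0; gap = 418 mm.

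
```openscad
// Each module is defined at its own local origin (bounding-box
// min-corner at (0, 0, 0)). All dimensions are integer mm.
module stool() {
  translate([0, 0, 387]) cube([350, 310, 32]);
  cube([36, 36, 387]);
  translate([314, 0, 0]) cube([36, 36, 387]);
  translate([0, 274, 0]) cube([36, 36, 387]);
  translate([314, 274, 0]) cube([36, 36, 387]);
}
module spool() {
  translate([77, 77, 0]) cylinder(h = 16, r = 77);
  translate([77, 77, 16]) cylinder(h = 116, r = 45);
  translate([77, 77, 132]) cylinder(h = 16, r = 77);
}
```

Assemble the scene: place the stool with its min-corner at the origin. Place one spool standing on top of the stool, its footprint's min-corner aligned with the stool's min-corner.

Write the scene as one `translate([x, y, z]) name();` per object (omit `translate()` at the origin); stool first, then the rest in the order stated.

stool();
translate([0, 0, 419]) spool();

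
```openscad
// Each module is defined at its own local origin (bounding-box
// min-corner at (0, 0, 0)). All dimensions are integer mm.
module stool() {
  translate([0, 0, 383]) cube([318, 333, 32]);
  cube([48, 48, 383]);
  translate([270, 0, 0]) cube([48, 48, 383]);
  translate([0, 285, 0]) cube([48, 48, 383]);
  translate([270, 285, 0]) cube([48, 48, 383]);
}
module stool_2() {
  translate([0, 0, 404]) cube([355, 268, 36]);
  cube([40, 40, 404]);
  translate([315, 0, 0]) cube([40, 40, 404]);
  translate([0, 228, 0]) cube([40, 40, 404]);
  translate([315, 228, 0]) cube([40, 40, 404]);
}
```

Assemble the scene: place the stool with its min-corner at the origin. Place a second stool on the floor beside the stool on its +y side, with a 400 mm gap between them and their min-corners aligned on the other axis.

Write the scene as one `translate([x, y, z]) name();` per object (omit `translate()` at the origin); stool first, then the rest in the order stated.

stool();
translate([0, 733, 0]) stool_2();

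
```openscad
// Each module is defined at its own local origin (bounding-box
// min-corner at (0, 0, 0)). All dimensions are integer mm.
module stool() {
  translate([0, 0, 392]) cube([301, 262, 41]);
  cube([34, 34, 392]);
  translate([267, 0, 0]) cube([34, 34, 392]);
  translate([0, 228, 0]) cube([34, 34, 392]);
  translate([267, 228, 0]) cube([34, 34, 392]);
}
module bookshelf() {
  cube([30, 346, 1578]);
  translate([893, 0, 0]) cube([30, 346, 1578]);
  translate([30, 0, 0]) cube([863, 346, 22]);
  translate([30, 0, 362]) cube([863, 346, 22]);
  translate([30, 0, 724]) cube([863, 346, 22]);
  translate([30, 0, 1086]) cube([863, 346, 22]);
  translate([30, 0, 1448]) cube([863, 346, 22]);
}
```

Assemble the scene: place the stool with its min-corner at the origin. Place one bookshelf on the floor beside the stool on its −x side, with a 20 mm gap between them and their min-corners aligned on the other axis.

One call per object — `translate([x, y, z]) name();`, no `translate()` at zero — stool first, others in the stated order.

stool();
translate([-943, 0, 0]) bookshelf();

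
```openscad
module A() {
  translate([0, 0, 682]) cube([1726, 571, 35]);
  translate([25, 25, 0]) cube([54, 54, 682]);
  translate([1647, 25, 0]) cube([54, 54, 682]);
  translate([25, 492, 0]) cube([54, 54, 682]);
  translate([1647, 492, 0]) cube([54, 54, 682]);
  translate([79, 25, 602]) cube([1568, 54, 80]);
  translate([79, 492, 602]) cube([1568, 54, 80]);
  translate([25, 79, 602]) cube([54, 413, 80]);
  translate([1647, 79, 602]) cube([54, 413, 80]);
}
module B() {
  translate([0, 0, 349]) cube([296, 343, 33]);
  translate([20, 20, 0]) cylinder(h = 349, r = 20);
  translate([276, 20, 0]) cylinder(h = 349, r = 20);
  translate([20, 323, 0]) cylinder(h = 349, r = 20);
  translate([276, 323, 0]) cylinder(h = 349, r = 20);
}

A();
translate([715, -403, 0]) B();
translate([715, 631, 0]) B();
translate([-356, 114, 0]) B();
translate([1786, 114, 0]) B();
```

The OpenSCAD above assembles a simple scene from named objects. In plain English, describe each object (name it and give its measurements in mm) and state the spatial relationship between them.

A is a table: top 1726 mm (x) × 571 mm (y), 35 mm thick, upper face at z = 717 mm, on four 54×54 mm square legs, each inset 25 mm from the nearest pair of top edges, running from z = 0 to the bottom of the top. Four apron rails, 54 mm thick and 80 mm tall, run between adjacent legs with their top edges flush with the underside of the top and their outer faces flush with the legs' outer faces.

B is a four-legged stool. The seat is 296×343 mm, 33 mm thick, top at z = 382 mm. It stands on four round legs, each 40 mm in diameter, from z = 0 to the seat underside, each leg's axis is inset half a diameter from the nearest pair of seat edges (so the leg's bounding box is flush with the corner).

Four stools sit around the table at the −y, +y, −x, +x sides.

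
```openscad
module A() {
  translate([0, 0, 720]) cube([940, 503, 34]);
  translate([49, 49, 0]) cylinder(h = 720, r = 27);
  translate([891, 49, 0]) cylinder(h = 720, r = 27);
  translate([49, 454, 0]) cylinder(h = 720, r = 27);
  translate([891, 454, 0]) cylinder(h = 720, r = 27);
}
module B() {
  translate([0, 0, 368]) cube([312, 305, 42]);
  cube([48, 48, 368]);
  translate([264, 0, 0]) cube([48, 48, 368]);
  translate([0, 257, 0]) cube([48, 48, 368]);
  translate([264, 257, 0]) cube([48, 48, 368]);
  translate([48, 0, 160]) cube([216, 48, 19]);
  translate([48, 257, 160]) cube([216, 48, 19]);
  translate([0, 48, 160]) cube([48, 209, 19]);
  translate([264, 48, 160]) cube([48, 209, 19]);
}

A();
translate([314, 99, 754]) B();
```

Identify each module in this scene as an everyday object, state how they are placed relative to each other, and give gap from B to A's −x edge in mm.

The stool's min-x is at 314; the table's min-x is 0; gap = 314 mm.

A is a table. B is a stool. The stool is on top of the table, centred. The gap from the stool to the table's −x edge is 314 mm.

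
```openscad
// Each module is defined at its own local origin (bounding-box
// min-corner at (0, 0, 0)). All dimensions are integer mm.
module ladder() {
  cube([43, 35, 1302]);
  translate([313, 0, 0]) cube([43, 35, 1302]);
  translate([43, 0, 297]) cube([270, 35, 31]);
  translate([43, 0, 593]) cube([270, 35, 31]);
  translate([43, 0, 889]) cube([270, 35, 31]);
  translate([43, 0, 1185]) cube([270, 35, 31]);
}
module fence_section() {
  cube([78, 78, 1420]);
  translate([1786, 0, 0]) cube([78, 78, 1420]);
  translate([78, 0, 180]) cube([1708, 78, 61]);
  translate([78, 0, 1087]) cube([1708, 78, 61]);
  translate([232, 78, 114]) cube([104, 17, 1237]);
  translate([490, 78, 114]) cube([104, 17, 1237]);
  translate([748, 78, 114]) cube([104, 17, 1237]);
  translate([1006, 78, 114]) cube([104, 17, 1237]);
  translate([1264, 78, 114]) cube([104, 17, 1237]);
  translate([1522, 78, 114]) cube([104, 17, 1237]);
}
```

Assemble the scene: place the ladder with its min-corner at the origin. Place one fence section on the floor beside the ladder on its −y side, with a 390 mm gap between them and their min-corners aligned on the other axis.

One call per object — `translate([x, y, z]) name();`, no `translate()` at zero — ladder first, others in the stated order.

ladder();
translate([0, -485, 0]) fence_section();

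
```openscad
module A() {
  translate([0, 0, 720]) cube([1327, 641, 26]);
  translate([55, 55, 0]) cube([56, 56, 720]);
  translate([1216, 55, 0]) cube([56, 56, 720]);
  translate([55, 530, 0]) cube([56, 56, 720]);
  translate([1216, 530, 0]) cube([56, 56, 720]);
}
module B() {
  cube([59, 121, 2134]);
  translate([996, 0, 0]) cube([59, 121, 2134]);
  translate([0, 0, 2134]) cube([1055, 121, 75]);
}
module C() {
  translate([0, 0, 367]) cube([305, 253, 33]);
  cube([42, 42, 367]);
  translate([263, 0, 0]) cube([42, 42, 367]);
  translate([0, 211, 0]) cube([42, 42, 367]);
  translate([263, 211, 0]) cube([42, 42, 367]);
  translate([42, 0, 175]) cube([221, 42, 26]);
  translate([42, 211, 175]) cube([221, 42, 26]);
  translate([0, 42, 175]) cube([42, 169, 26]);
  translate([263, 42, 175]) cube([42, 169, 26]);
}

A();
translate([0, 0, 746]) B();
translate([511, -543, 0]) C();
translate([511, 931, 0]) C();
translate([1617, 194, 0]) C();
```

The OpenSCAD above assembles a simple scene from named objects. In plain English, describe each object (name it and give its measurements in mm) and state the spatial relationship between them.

A is a table with a 1327×641 mm rectangular top, 26 mm thick, top surface at z = 746 mm, supported by four 56×56 mm square legs, each inset 55 mm from the nearest pair of top edges, running from the floor.

B is a door frame. The clear opening is 937 mm wide and 2134 mm high. Two 59 mm wide jambs, 121 mm deep, stand either side of the opening from the floor to the top of the opening. A 75 mm thick head sits across the top of both jambs, spanning the full outside width of the frame.

C is a four-legged stool. The seat is 305×253 mm, 33 mm thick, top at z = 400 mm. It stands on four square legs, each 42×42 mm in cross-section, from z = 0 to the seat underside, each flush with a corner of the seat. Four stretchers, 42 mm wide and 26 mm tall, connect adjacent legs with their undersides at z = 175 mm, each running between the inner faces of the legs it joins and aligned with the legs' outer faces on the other axis.

The door frame is on top of the table. Three stools sit around the table at the −y, +y, +x sides.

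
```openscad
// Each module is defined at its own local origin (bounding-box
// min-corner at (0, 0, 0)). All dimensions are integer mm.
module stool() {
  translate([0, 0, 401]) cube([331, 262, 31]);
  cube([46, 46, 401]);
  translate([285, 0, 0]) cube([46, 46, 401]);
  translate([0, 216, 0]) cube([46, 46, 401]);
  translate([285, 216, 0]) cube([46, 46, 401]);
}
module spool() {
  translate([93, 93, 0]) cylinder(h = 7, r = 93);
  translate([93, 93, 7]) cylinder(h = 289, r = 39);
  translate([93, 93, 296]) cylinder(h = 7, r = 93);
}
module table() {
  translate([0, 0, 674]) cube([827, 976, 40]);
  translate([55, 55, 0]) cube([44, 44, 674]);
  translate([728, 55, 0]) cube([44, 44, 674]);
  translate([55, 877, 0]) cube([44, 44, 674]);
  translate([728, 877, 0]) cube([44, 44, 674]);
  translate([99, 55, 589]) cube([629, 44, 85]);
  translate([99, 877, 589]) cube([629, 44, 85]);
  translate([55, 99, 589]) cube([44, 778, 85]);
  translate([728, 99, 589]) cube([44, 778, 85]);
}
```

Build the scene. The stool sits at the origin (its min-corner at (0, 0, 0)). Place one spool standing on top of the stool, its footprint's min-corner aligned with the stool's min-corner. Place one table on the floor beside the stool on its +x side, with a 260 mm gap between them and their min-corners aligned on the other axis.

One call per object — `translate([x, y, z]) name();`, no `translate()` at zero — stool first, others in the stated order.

stool();
translate([0, 0, 432]) spool();
translate([591, 0, 0]) table();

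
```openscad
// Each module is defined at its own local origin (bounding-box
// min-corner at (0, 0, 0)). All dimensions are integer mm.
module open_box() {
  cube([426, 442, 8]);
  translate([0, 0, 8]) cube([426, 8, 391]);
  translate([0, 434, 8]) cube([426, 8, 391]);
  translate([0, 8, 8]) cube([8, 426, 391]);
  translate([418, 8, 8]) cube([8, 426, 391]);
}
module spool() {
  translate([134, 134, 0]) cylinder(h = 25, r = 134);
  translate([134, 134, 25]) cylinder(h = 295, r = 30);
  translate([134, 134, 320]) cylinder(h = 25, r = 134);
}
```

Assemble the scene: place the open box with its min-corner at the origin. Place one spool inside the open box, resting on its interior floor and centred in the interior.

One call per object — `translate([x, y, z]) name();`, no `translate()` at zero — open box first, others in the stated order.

open_box();
translate([79, 87, 8]) spool();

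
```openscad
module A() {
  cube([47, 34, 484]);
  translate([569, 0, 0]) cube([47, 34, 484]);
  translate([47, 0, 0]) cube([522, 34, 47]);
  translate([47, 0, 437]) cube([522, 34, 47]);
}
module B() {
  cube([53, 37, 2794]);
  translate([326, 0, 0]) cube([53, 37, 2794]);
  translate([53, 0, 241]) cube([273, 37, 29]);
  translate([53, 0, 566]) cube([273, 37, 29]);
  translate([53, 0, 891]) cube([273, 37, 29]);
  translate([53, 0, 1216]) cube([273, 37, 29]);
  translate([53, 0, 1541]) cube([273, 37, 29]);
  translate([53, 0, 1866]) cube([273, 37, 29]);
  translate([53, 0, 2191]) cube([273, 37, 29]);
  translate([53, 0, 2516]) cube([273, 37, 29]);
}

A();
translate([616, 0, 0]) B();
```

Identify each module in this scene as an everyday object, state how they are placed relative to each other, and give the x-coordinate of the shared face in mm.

A is a picture frame. B is a ladder. The ladder is against the picture frame's +x side, with their −y faces flush. The x-coordinate of the shared face is 616 mm.

The picture frame's +x face and the ladder's −x face are both at x = 616 mm.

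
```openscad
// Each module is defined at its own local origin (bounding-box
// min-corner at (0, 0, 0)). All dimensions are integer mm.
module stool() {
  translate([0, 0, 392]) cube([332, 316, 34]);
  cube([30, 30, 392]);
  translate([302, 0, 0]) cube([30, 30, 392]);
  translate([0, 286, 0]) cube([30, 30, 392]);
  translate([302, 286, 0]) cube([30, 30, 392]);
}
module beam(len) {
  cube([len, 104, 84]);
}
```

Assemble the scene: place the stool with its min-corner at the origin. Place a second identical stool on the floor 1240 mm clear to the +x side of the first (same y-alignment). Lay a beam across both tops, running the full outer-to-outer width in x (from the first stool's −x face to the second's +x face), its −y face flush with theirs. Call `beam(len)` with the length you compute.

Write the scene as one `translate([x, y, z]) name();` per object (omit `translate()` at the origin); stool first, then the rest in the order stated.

stool();
translate([1572, 0, 0]) stool();
translate([0, 0, 426]) beam(1904);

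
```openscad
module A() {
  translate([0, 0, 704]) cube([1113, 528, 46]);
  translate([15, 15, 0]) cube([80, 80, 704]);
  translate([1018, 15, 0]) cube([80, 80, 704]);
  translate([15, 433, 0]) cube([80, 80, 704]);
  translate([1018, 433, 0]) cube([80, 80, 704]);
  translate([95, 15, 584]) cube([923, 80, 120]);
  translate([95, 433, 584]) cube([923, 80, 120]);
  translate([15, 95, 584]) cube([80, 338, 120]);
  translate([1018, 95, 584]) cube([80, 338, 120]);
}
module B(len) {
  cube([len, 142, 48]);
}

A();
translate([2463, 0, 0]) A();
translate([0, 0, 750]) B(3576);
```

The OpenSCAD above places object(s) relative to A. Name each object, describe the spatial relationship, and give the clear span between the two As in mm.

Second table starts at x = 2463; first ends at x = 1113; clear span = 2463 − 1113 = 1350 mm.

A is a table. B is a beam. A beam spans the tops of two tables. The clear span between the two tables is 1350 mm.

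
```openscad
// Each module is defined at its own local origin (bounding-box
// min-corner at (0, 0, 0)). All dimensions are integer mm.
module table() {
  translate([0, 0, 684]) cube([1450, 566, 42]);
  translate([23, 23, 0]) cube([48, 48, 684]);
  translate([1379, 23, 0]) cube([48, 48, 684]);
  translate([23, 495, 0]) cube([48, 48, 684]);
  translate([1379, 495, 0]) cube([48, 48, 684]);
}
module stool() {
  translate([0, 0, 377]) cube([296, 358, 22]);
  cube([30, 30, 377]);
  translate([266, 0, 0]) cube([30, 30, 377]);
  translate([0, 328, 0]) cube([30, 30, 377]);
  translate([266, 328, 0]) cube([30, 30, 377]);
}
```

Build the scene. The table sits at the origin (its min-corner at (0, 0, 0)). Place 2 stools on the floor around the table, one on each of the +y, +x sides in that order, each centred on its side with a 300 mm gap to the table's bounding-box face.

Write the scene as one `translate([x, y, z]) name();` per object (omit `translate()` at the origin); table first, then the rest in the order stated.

table();
translate([577, 866, 0]) stool();
translate([1750, 104, 0]) stool();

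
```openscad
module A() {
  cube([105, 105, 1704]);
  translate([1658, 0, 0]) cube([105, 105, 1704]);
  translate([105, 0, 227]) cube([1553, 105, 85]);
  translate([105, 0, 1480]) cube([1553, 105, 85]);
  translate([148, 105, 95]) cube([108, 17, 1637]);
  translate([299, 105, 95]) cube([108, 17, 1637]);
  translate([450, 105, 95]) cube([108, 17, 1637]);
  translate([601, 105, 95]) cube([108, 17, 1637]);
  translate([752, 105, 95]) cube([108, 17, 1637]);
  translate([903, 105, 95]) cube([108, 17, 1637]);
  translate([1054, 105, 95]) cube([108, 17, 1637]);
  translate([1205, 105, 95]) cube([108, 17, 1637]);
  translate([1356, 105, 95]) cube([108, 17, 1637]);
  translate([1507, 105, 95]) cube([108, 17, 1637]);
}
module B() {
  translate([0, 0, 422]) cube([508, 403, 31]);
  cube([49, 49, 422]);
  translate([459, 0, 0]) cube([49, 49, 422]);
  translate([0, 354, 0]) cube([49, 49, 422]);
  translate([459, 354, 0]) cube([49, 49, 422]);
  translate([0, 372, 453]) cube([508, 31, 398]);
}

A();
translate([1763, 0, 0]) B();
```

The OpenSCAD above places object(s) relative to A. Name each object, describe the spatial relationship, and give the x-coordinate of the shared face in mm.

The fence section's +x face and the chair's −x face are both at x = 1763 mm.

A is a fence section. B is a chair. The chair is against the fence section's +x side, with their −y faces flush. The x-coordinate of the shared face is 1763 mm.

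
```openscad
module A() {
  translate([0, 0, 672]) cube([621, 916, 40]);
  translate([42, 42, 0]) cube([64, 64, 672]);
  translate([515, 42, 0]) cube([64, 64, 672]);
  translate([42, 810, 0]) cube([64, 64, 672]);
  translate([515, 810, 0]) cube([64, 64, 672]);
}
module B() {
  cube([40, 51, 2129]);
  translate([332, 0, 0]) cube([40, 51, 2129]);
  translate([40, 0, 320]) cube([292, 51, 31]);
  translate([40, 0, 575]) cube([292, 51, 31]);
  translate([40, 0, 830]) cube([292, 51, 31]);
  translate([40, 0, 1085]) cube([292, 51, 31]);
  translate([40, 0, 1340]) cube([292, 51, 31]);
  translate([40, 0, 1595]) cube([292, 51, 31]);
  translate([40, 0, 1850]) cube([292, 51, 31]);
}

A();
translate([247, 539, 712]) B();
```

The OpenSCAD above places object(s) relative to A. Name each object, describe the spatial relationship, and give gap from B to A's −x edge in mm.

The ladder's min-x is at 247; the table's min-x is 0; gap = 247 mm.

A is a table. B is a ladder. The ladder is on top of the table. The gap from the ladder to the table's −x edge is 247 mm.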